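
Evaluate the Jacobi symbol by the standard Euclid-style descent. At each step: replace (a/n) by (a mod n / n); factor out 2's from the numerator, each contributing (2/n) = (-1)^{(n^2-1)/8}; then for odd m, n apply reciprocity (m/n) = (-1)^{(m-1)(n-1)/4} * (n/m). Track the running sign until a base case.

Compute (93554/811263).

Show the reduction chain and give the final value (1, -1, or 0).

factor out 2^1: 93554 = 2^1·46777; with 811263 mod 8 = 7, (2/811263) = +1; sign now +1; continue with (46777/811263)
flip (46777/811263) -> (811263/46777): both odd, 46777 mod 4 = 1, 811263 mod 4 = 3, so the flip contributes +1; sign now +1
(811263/46777): 811263 mod 46777 = 16054, so (811263/46777) = (16054/46777)
factor out 2^1: 16054 = 2^1·8027; with 46777 mod 8 = 1, (2/46777) = +1; sign now +1; continue with (8027/46777)
flip (8027/46777) -> (46777/8027): both odd, 8027 mod 4 = 3, 46777 mod 4 = 1, so the flip contributes +1; sign now +1
(46777/8027): 46777 mod 8027 = 6642, so (46777/8027) = (6642/8027)
factor out 2^1: 6642 = 2^1·3321; with 8027 mod 8 = 3, (2/8027) = -1; sign now -1; continue with (3321/8027)
flip (3321/8027) -> (8027/3321): both odd, 3321 mod 4 = 1, 8027 mod 4 = 3, so the flip contributes +1; sign now -1
(8027/3321): 8027 mod 3321 = 1385, so (8027/3321) = (1385/3321)
flip (1385/3321) -> (3321/1385): both odd, 1385 mod 4 = 1, 3321 mod 4 = 1, so the flip contributes +1; sign now -1
(3321/1385): 3321 mod 1385 = 551, so (3321/1385) = (551/1385)
flip (551/1385) -> (1385/551): both odd, 551 mod 4 = 3, 1385 mod 4 = 1, so the flip contributes +1; sign now -1
(1385/551): 1385 mod 551 = 283, so (1385/551) = (283/551)
flip (283/551) -> (551/283): both odd, 283 mod 4 = 3, 551 mod 4 = 3, so the flip contributes -1; sign now +1
(551/283): 551 mod 283 = 268, so (551/283) = (268/283)
factor out 2^2: 268 = 2^2·67; with 283 mod 8 = 3, (2/283) = -1; sign now +1; continue with (67/283)
flip (67/283) -> (283/67): both odd, 67 mod 4 = 3, 283 mod 4 = 3, so the flip contributes -1; sign now -1
(283/67): 283 mod 67 = 15, so (283/67) = (15/67)
flip (15/67) -> (67/15): both odd, 15 mod 4 = 3, 67 mod 4 = 3, so the flip contributes -1; sign now +1
(67/15): 67 mod 15 = 7, so (67/15) = (7/15)
flip (7/15) -> (15/7): both odd, 7 mod 4 = 3, 15 mod 4 = 3, so the flip contributes -1; sign now -1
(15/7): 15 mod 7 = 1, so (15/7) = (1/7)
reached (1/7) = 1, so the symbol is -1

-1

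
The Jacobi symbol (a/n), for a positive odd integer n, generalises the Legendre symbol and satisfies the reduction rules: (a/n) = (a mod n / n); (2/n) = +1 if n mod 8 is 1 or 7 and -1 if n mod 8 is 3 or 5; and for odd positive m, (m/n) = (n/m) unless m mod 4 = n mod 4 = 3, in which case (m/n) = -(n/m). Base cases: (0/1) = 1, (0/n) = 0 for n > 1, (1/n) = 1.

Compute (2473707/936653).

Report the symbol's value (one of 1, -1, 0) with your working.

1

(2473707/936653): 2473707 mod 936653 = 600401, so (2473707/936653) = (600401/936653)
flip (600401/936653) -> (936653/600401): both odd, 600401 mod 4 = 1, 936653 mod 4 = 1, so the flip contributes +1; sign now +1
(936653/600401): 936653 mod 600401 = 336252, so (936653/600401) = (336252/600401)
factor out 2^2: 336252 = 2^2·84063; with 600401 mod 8 = 1, (2/600401) = +1; sign now +1; continue with (84063/600401)
flip (84063/600401) -> (600401/84063): both odd, 84063 mod 4 = 3, 600401 mod 4 = 1, so the flip contributes +1; sign now +1
(600401/84063): 600401 mod 84063 = 11960, so (600401/84063) = (11960/84063)
factor out 2^3: 11960 = 2^3·1495; with 84063 mod 8 = 7, (2/84063) = +1; sign now +1; continue with (1495/84063)
flip (1495/84063) -> (84063/1495): both odd, 1495 mod 4 = 3, 84063 mod 4 = 3, so the flip contributes -1; sign now -1
(84063/1495): 84063 mod 1495 = 343, so (84063/1495) = (343/1495)
flip (343/1495) -> (1495/343): both odd, 343 mod 4 = 3, 1495 mod 4 = 3, so the flip contributes -1; sign now +1
(1495/343): 1495 mod 343 = 123, so (1495/343) = (123/343)
flip (123/343) -> (343/123): both odd, 123 mod 4 = 3, 343 mod 4 = 3, so the flip contributes -1; sign now -1
(343/123): 343 mod 123 = 97, so (343/123) = (97/123)
flip (97/123) -> (123/97): both odd, 97 mod 4 = 1, 123 mod 4 = 3, so the flip contributes +1; sign now -1
(123/97): 123 mod 97 = 26, so (123/97) = (26/97)
factor out 2^1: 26 = 2^1·13; with 97 mod 8 = 1, (2/97) = +1; sign now -1; continue with (13/97)
flip (13/97) -> (97/13): both odd, 13 mod 4 = 1, 97 mod 4 = 1, so the flip contributes +1; sign now -1
(97/13): 97 mod 13 = 6, so (97/13) = (6/13)
factor out 2^1: 6 = 2^1·3; with 13 mod 8 = 5, (2/13) = -1; sign now +1; continue with (3/13)
flip (3/13) -> (13/3): both odd, 3 mod 4 = 3, 13 mod 4 = 1, so the flip contributes +1; sign now +1
(13/3): 13 mod 3 = 1, so (13/3) = (1/3)
reached (1/3) = 1, so the symbol is +1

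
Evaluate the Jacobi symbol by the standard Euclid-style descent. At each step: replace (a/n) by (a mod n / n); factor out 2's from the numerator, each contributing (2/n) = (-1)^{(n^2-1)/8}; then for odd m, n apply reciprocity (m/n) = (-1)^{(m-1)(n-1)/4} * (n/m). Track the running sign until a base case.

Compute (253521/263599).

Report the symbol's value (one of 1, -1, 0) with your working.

-1

reciprocity: (253521/263599) = +1·(263599/253521) since 253521 mod 4 = 1, 263599 mod 4 = 3; sign now +1
(263599/253521) = (10078/253521)   [reduce mod 253521]
10078 = 2^1·5039; (2/253521) = +1 since 253521 mod 8 = 1, so (10078/253521) = (+1)^1·(5039/253521); sign now +1
reciprocity: (5039/253521) = +1·(253521/5039) since 5039 mod 4 = 3, 253521 mod 4 = 1; sign now +1
(253521/5039) = (1571/5039)   [reduce mod 5039]
reciprocity: (1571/5039) = -1·(5039/1571) since 1571 mod 4 = 3, 5039 mod 4 = 3; sign now -1
(5039/1571) = (326/1571)   [reduce mod 1571]
326 = 2^1·163; (2/1571) = -1 since 1571 mod 8 = 3, so (326/1571) = (-1)^1·(163/1571); sign now +1
reciprocity: (163/1571) = -1·(1571/163) since 163 mod 4 = 3, 1571 mod 4 = 3; sign now -1
(1571/163) = (104/163)   [reduce mod 163]
104 = 2^3·13; (2/163) = -1 since 163 mod 8 = 3, so (104/163) = (-1)^3·(13/163); sign now +1
reciprocity: (13/163) = +1·(163/13) since 13 mod 4 = 1, 163 mod 4 = 3; sign now +1
(163/13) = (7/13)   [reduce mod 13]
reciprocity: (7/13) = +1·(13/7) since 7 mod 4 = 3, 13 mod 4 = 1; sign now +1
(13/7) = (6/7)   [reduce mod 7]
6 = 2^1·3; (2/7) = +1 since 7 mod 8 = 7, so (6/7) = (+1)^1·(3/7); sign now +1
reciprocity: (3/7) = -1·(7/3) since 3 mod 4 = 3, 7 mod 4 = 3; sign now -1
(7/3) = (1/3)   [reduce mod 3]
(1/3) = 1; final value = sign = -1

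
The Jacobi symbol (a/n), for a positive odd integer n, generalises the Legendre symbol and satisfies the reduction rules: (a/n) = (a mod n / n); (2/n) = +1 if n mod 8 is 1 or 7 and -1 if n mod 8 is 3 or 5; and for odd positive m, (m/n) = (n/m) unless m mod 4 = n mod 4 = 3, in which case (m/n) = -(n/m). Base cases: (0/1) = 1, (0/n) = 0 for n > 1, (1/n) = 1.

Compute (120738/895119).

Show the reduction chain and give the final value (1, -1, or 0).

factor out 2^1: 120738 = 2^1·60369; with 895119 mod 8 = 7, (2/895119) = +1; sign now +1; continue with (60369/895119)
flip (60369/895119) -> (895119/60369): both odd, 60369 mod 4 = 1, 895119 mod 4 = 3, so the flip contributes +1; sign now +1
(895119/60369): 895119 mod 60369 = 49953, so (895119/60369) = (49953/60369)
flip (49953/60369) -> (60369/49953): both odd, 49953 mod 4 = 1, 60369 mod 4 = 1, so the flip contributes +1; sign now +1
(60369/49953): 60369 mod 49953 = 10416, so (60369/49953) = (10416/49953)
factor out 2^4: 10416 = 2^4·651; with 49953 mod 8 = 1, (2/49953) = +1; sign now +1; continue with (651/49953)
flip (651/49953) -> (49953/651): both odd, 651 mod 4 = 3, 49953 mod 4 = 1, so the flip contributes +1; sign now +1
(49953/651): 49953 mod 651 = 477, so (49953/651) = (477/651)
flip (477/651) -> (651/477): both odd, 477 mod 4 = 1, 651 mod 4 = 3, so the flip contributes +1; sign now +1
(651/477): 651 mod 477 = 174, so (651/477) = (174/477)
factor out 2^1: 174 = 2^1·87; with 477 mod 8 = 5, (2/477) = -1; sign now -1; continue with (87/477)
flip (87/477) -> (477/87): both odd, 87 mod 4 = 3, 477 mod 4 = 1, so the flip contributes +1; sign now -1
(477/87): 477 mod 87 = 42, so (477/87) = (42/87)
factor out 2^1: 42 = 2^1·21; with 87 mod 8 = 7, (2/87) = +1; sign now -1; continue with (21/87)
flip (21/87) -> (87/21): both odd, 21 mod 4 = 1, 87 mod 4 = 3, so the flip contributes +1; sign now -1
(87/21): 87 mod 21 = 3, so (87/21) = (3/21)
flip (3/21) -> (21/3): both odd, 3 mod 4 = 3, 21 mod 4 = 1, so the flip contributes +1; sign now -1
(21/3): 21 mod 3 = 0, so (21/3) = (0/3)
reached (0/3); gcd(a, n) > 1, so (0/3) = 0 and the symbol is 0

0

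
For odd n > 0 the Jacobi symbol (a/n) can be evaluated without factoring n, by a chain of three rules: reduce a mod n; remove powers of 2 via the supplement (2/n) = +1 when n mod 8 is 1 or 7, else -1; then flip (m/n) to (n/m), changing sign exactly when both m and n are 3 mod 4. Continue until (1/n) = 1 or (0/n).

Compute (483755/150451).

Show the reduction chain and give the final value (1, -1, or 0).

(483755/150451): 483755 mod 150451 = 32402, so (483755/150451) = (32402/150451)
factor out 2^1: 32402 = 2^1·16201; with 150451 mod 8 = 3, (2/150451) = -1; sign now -1; continue with (16201/150451)
flip (16201/150451) -> (150451/16201): both odd, 16201 mod 4 = 1, 150451 mod 4 = 3, so the flip contributes +1; sign now -1
(150451/16201): 150451 mod 16201 = 4642, so (150451/16201) = (4642/16201)
factor out 2^1: 4642 = 2^1·2321; with 16201 mod 8 = 1, (2/16201) = +1; sign now -1; continue with (2321/16201)
flip (2321/16201) -> (16201/2321): both odd, 2321 mod 4 = 1, 16201 mod 4 = 1, so the flip contributes +1; sign now -1
(16201/2321): 16201 mod 2321 = 2275, so (16201/2321) = (2275/2321)
flip (2275/2321) -> (2321/2275): both odd, 2275 mod 4 = 3, 2321 mod 4 = 1, so the flip contributes +1; sign now -1
(2321/2275): 2321 mod 2275 = 46, so (2321/2275) = (46/2275)
factor out 2^1: 46 = 2^1·23; with 2275 mod 8 = 3, (2/2275) = -1; sign now +1; continue with (23/2275)
flip (23/2275) -> (2275/23): both odd, 23 mod 4 = 3, 2275 mod 4 = 3, so the flip contributes -1; sign now -1
(2275/23): 2275 mod 23 = 21, so (2275/23) = (21/23)
flip (21/23) -> (23/21): both odd, 21 mod 4 = 1, 23 mod 4 = 3, so the flip contributes +1; sign now -1
(23/21): 23 mod 21 = 2, so (23/21) = (2/21)
factor out 2^1: 2 = 2^1·1; with 21 mod 8 = 5, (2/21) = -1; sign now +1; continue with (1/21)
reached (1/21) = 1, so the symbol is +1

1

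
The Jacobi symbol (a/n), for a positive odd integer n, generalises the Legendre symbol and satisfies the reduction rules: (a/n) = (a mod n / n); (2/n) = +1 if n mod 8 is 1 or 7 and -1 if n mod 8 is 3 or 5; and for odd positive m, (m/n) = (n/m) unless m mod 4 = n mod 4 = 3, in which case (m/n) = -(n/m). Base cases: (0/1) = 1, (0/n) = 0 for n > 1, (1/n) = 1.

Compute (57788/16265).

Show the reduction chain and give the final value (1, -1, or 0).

1

(57788/16265) = (8993/16265)   [reduce mod 16265]
reciprocity: (8993/16265) = +1·(16265/8993) since 8993 mod 4 = 1, 16265 mod 4 = 1; sign now +1
(16265/8993) = (7272/8993)   [reduce mod 8993]
7272 = 2^3·909; (2/8993) = +1 since 8993 mod 8 = 1, so (7272/8993) = (+1)^3·(909/8993); sign now +1
reciprocity: (909/8993) = +1·(8993/909) since 909 mod 4 = 1, 8993 mod 4 = 1; sign now +1
(8993/909) = (812/909)   [reduce mod 909]
812 = 2^2·203; (2/909) = -1 since 909 mod 8 = 5, so (812/909) = (-1)^2·(203/909); sign now +1
reciprocity: (203/909) = +1·(909/203) since 203 mod 4 = 3, 909 mod 4 = 1; sign now +1
(909/203) = (97/203)   [reduce mod 203]
reciprocity: (97/203) = +1·(203/97) since 97 mod 4 = 1, 203 mod 4 = 3; sign now +1
(203/97) = (9/97)   [reduce mod 97]
reciprocity: (9/97) = +1·(97/9) since 9 mod 4 = 1, 97 mod 4 = 1; sign now +1
(97/9) = (7/9)   [reduce mod 9]
reciprocity: (7/9) = +1·(9/7) since 7 mod 4 = 3, 9 mod 4 = 1; sign now +1
(9/7) = (2/7)   [reduce mod 7]
2 = 2^1·1; (2/7) = +1 since 7 mod 8 = 7, so (2/7) = (+1)^1·(1/7); sign now +1
(1/7) = 1; final value = sign = +1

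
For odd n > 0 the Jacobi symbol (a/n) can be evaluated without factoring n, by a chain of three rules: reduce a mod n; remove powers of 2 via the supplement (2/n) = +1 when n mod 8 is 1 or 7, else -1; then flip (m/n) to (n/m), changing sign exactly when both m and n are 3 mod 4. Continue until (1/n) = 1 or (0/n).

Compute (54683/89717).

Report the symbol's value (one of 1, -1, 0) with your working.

reciprocity: (54683/89717) = +1·(89717/54683) since 54683 mod 4 = 3, 89717 mod 4 = 1; sign now +1
(89717/54683) = (35034/54683)   [reduce mod 54683]
35034 = 2^1·17517; (2/54683) = -1 since 54683 mod 8 = 3, so (35034/54683) = (-1)^1·(17517/54683); sign now -1
reciprocity: (17517/54683) = +1·(54683/17517) since 17517 mod 4 = 1, 54683 mod 4 = 3; sign now -1
(54683/17517) = (2132/17517)   [reduce mod 17517]
2132 = 2^2·533; (2/17517) = -1 since 17517 mod 8 = 5, so (2132/17517) = (-1)^2·(533/17517); sign now -1
reciprocity: (533/17517) = +1·(17517/533) since 533 mod 4 = 1, 17517 mod 4 = 1; sign now -1
(17517/533) = (461/533)   [reduce mod 533]
reciprocity: (461/533) = +1·(533/461) since 461 mod 4 = 1, 533 mod 4 = 1; sign now -1
(533/461) = (72/461)   [reduce mod 461]
72 = 2^3·9; (2/461) = -1 since 461 mod 8 = 5, so (72/461) = (-1)^3·(9/461); sign now +1
reciprocity: (9/461) = +1·(461/9) since 9 mod 4 = 1, 461 mod 4 = 1; sign now +1
(461/9) = (2/9)   [reduce mod 9]
2 = 2^1·1; (2/9) = +1 since 9 mod 8 = 1, so (2/9) = (+1)^1·(1/9); sign now +1
(1/9) = 1; final value = sign = +1

1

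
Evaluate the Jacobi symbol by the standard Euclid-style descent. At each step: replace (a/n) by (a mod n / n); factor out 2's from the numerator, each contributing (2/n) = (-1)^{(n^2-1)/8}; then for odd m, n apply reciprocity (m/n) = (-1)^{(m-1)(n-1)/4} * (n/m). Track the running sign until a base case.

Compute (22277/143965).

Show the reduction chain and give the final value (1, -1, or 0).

reciprocity: (22277/143965) = +1·(143965/22277) since 22277 mod 4 = 1, 143965 mod 4 = 1; sign now +1
(143965/22277) = (10303/22277)   [reduce mod 22277]
reciprocity: (10303/22277) = +1·(22277/10303) since 10303 mod 4 = 3, 22277 mod 4 = 1; sign now +1
(22277/10303) = (1671/10303)   [reduce mod 10303]
reciprocity: (1671/10303) = -1·(10303/1671) since 1671 mod 4 = 3, 10303 mod 4 = 3; sign now -1
(10303/1671) = (277/1671)   [reduce mod 1671]
reciprocity: (277/1671) = +1·(1671/277) since 277 mod 4 = 1, 1671 mod 4 = 3; sign now -1
(1671/277) = (9/277)   [reduce mod 277]
reciprocity: (9/277) = +1·(277/9) since 9 mod 4 = 1, 277 mod 4 = 1; sign now -1
(277/9) = (7/9)   [reduce mod 9]
reciprocity: (7/9) = +1·(9/7) since 7 mod 4 = 3, 9 mod 4 = 1; sign now -1
(9/7) = (2/7)   [reduce mod 7]
2 = 2^1·1; (2/7) = +1 since 7 mod 8 = 7, so (2/7) = (+1)^1·(1/7); sign now -1
(1/7) = 1; final value = sign = -1

-1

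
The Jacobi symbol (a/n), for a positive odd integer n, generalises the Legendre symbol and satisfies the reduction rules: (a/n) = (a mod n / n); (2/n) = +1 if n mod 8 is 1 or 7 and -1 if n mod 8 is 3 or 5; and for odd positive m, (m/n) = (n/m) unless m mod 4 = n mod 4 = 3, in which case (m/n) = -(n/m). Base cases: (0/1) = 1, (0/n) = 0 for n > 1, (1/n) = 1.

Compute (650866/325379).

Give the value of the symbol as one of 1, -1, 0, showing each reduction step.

(650866/325379) = (108/325379)   [reduce mod 325379]
108 = 2^2·27; (2/325379) = -1 since 325379 mod 8 = 3, so (108/325379) = (-1)^2·(27/325379); sign now +1
reciprocity: (27/325379) = -1·(325379/27) since 27 mod 4 = 3, 325379 mod 4 = 3; sign now -1
(325379/27) = (2/27)   [reduce mod 27]
2 = 2^1·1; (2/27) = -1 since 27 mod 8 = 3, so (2/27) = (-1)^1·(1/27); sign now +1
(1/27) = 1; final value = sign = +1

1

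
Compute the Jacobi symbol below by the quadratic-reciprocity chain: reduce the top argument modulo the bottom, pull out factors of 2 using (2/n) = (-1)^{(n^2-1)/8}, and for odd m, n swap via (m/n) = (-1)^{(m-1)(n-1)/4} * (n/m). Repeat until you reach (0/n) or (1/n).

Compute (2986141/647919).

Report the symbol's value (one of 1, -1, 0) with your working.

1

(2986141/647919): 2986141 mod 647919 = 394465, so (2986141/647919) = (394465/647919)
flip (394465/647919) -> (647919/394465): both odd, 394465 mod 4 = 1, 647919 mod 4 = 3, so the flip contributes +1; sign now +1
(647919/394465): 647919 mod 394465 = 253454, so (647919/394465) = (253454/394465)
factor out 2^1: 253454 = 2^1·126727; with 394465 mod 8 = 1, (2/394465) = +1; sign now +1; continue with (126727/394465)
flip (126727/394465) -> (394465/126727): both odd, 126727 mod 4 = 3, 394465 mod 4 = 1, so the flip contributes +1; sign now +1
(394465/126727): 394465 mod 126727 = 14284, so (394465/126727) = (14284/126727)
factor out 2^2: 14284 = 2^2·3571; with 126727 mod 8 = 7, (2/126727) = +1; sign now +1; continue with (3571/126727)
flip (3571/126727) -> (126727/3571): both odd, 3571 mod 4 = 3, 126727 mod 4 = 3, so the flip contributes -1; sign now -1
(126727/3571): 126727 mod 3571 = 1742, so (126727/3571) = (1742/3571)
factor out 2^1: 1742 = 2^1·871; with 3571 mod 8 = 3, (2/3571) = -1; sign now +1; continue with (871/3571)
flip (871/3571) -> (3571/871): both odd, 871 mod 4 = 3, 3571 mod 4 = 3, so the flip contributes -1; sign now -1
(3571/871): 3571 mod 871 = 87, so (3571/871) = (87/871)
flip (87/871) -> (871/87): both odd, 87 mod 4 = 3, 871 mod 4 = 3, so the flip contributes -1; sign now +1
(871/87): 871 mod 87 = 1, so (871/87) = (1/87)
reached (1/87) = 1, so the symbol is +1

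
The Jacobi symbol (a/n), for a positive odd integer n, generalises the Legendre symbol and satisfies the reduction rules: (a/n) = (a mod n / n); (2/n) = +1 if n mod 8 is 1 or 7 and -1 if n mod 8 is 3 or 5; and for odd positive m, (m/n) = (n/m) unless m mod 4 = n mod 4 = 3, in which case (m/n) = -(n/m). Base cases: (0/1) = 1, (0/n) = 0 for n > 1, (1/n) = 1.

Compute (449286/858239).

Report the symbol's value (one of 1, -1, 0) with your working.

factor out 2^1: 449286 = 2^1·224643; with 858239 mod 8 = 7, (2/858239) = +1; sign now +1; continue with (224643/858239)
flip (224643/858239) -> (858239/224643): both odd, 224643 mod 4 = 3, 858239 mod 4 = 3, so the flip contributes -1; sign now -1
(858239/224643): 858239 mod 224643 = 184310, so (858239/224643) = (184310/224643)
factor out 2^1: 184310 = 2^1·92155; with 224643 mod 8 = 3, (2/224643) = -1; sign now +1; continue with (92155/224643)
flip (92155/224643) -> (224643/92155): both odd, 92155 mod 4 = 3, 224643 mod 4 = 3, so the flip contributes -1; sign now -1
(224643/92155): 224643 mod 92155 = 40333, so (224643/92155) = (40333/92155)
flip (40333/92155) -> (92155/40333): both odd, 40333 mod 4 = 1, 92155 mod 4 = 3, so the flip contributes +1; sign now -1
(92155/40333): 92155 mod 40333 = 11489, so (92155/40333) = (11489/40333)
flip (11489/40333) -> (40333/11489): both odd, 11489 mod 4 = 1, 40333 mod 4 = 1, so the flip contributes +1; sign now -1
(40333/11489): 40333 mod 11489 = 5866, so (40333/11489) = (5866/11489)
factor out 2^1: 5866 = 2^1·2933; with 11489 mod 8 = 1, (2/11489) = +1; sign now -1; continue with (2933/11489)
flip (2933/11489) -> (11489/2933): both odd, 2933 mod 4 = 1, 11489 mod 4 = 1, so the flip contributes +1; sign now -1
(11489/2933): 11489 mod 2933 = 2690, so (11489/2933) = (2690/2933)
factor out 2^1: 2690 = 2^1·1345; with 2933 mod 8 = 5, (2/2933) = -1; sign now +1; continue with (1345/2933)
flip (1345/2933) -> (2933/1345): both odd, 1345 mod 4 = 1, 2933 mod 4 = 1, so the flip contributes +1; sign now +1
(2933/1345): 2933 mod 1345 = 243, so (2933/1345) = (243/1345)
flip (243/1345) -> (1345/243): both odd, 243 mod 4 = 3, 1345 mod 4 = 1, so the flip contributes +1; sign now +1
(1345/243): 1345 mod 243 = 130, so (1345/243) = (130/243)
factor out 2^1: 130 = 2^1·65; with 243 mod 8 = 3, (2/243) = -1; sign now -1; continue with (65/243)
flip (65/243) -> (243/65): both odd, 65 mod 4 = 1, 243 mod 4 = 3, so the flip contributes +1; sign now -1
(243/65): 243 mod 65 = 48, so (243/65) = (48/65)
factor out 2^4: 48 = 2^4·3; with 65 mod 8 = 1, (2/65) = +1; sign now -1; continue with (3/65)
flip (3/65) -> (65/3): both odd, 3 mod 4 = 3, 65 mod 4 = 1, so the flip contributes +1; sign now -1
(65/3): 65 mod 3 = 2, so (65/3) = (2/3)
factor out 2^1: 2 = 2^1·1; with 3 mod 8 = 3, (2/3) = -1; sign now +1; continue with (1/3)
reached (1/3) = 1, so the symbol is +1

1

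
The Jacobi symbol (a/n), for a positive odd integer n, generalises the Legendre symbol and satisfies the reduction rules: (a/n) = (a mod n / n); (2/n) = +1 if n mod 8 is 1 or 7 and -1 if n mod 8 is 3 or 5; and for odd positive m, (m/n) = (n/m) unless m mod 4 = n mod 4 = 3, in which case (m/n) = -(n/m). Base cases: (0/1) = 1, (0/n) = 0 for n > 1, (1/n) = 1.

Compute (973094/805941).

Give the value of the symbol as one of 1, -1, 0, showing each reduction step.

(973094/805941) = (167153/805941)   [reduce mod 805941]
reciprocity: (167153/805941) = +1·(805941/167153) since 167153 mod 4 = 1, 805941 mod 4 = 1; sign now +1
(805941/167153) = (137329/167153)   [reduce mod 167153]
reciprocity: (137329/167153) = +1·(167153/137329) since 137329 mod 4 = 1, 167153 mod 4 = 1; sign now +1
(167153/137329) = (29824/137329)   [reduce mod 137329]
29824 = 2^7·233; (2/137329) = +1 since 137329 mod 8 = 1, so (29824/137329) = (+1)^7·(233/137329); sign now +1
reciprocity: (233/137329) = +1·(137329/233) since 233 mod 4 = 1, 137329 mod 4 = 1; sign now +1
(137329/233) = (92/233)   [reduce mod 233]
92 = 2^2·23; (2/233) = +1 since 233 mod 8 = 1, so (92/233) = (+1)^2·(23/233); sign now +1
reciprocity: (23/233) = +1·(233/23) since 23 mod 4 = 3, 233 mod 4 = 1; sign now +1
(233/23) = (3/23)   [reduce mod 23]
reciprocity: (3/23) = -1·(23/3) since 3 mod 4 = 3, 23 mod 4 = 3; sign now -1
(23/3) = (2/3)   [reduce mod 3]
2 = 2^1·1; (2/3) = -1 since 3 mod 8 = 3, so (2/3) = (-1)^1·(1/3); sign now +1
(1/3) = 1; final value = sign = +1

1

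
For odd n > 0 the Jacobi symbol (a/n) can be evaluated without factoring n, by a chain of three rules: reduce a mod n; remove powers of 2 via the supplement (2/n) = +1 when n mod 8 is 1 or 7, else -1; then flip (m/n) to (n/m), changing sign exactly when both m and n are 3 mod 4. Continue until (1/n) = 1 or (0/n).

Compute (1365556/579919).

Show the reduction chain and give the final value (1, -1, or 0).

1

(1365556/579919) = (205718/579919)   [reduce mod 579919]
205718 = 2^1·102859; (2/579919) = +1 since 579919 mod 8 = 7, so (205718/579919) = (+1)^1·(102859/579919); sign now +1
reciprocity: (102859/579919) = -1·(579919/102859) since 102859 mod 4 = 3, 579919 mod 4 = 3; sign now -1
(579919/102859) = (65624/102859)   [reduce mod 102859]
65624 = 2^3·8203; (2/102859) = -1 since 102859 mod 8 = 3, so (65624/102859) = (-1)^3·(8203/102859); sign now +1
reciprocity: (8203/102859) = -1·(102859/8203) since 8203 mod 4 = 3, 102859 mod 4 = 3; sign now -1
(102859/8203) = (4423/8203)   [reduce mod 8203]
reciprocity: (4423/8203) = -1·(8203/4423) since 4423 mod 4 = 3, 8203 mod 4 = 3; sign now +1
(8203/4423) = (3780/4423)   [reduce mod 4423]
3780 = 2^2·945; (2/4423) = +1 since 4423 mod 8 = 7, so (3780/4423) = (+1)^2·(945/4423); sign now +1
reciprocity: (945/4423) = +1·(4423/945) since 945 mod 4 = 1, 4423 mod 4 = 3; sign now +1
(4423/945) = (643/945)   [reduce mod 945]
reciprocity: (643/945) = +1·(945/643) since 643 mod 4 = 3, 945 mod 4 = 1; sign now +1
(945/643) = (302/643)   [reduce mod 643]
302 = 2^1·151; (2/643) = -1 since 643 mod 8 = 3, so (302/643) = (-1)^1·(151/643); sign now -1
reciprocity: (151/643) = -1·(643/151) since 151 mod 4 = 3, 643 mod 4 = 3; sign now +1
(643/151) = (39/151)   [reduce mod 151]
reciprocity: (39/151) = -1·(151/39) since 39 mod 4 = 3, 151 mod 4 = 3; sign now -1
(151/39) = (34/39)   [reduce mod 39]
34 = 2^1·17; (2/39) = +1 since 39 mod 8 = 7, so (34/39) = (+1)^1·(17/39); sign now -1
reciprocity: (17/39) = +1·(39/17) since 17 mod 4 = 1, 39 mod 4 = 3; sign now -1
(39/17) = (5/17)   [reduce mod 17]
reciprocity: (5/17) = +1·(17/5) since 5 mod 4 = 1, 17 mod 4 = 1; sign now -1
(17/5) = (2/5)   [reduce mod 5]
2 = 2^1·1; (2/5) = -1 since 5 mod 8 = 5, so (2/5) = (-1)^1·(1/5); sign now +1
(1/5) = 1; final value = sign = +1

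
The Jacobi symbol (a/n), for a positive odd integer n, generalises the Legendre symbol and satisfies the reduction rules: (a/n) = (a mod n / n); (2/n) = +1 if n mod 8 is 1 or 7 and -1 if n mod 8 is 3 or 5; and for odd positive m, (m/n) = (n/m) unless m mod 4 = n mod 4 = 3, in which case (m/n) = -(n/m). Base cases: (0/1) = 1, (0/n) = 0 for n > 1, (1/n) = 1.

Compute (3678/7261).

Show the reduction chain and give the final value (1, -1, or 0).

1

3678 = 2^1·1839; (2/7261) = -1 since 7261 mod 8 = 5, so (3678/7261) = (-1)^1·(1839/7261); sign now -1
reciprocity: (1839/7261) = +1·(7261/1839) since 1839 mod 4 = 3, 7261 mod 4 = 1; sign now -1
(7261/1839) = (1744/1839)   [reduce mod 1839]
1744 = 2^4·109; (2/1839) = +1 since 1839 mod 8 = 7, so (1744/1839) = (+1)^4·(109/1839); sign now -1
reciprocity: (109/1839) = +1·(1839/109) since 109 mod 4 = 1, 1839 mod 4 = 3; sign now -1
(1839/109) = (95/109)   [reduce mod 109]
reciprocity: (95/109) = +1·(109/95) since 95 mod 4 = 3, 109 mod 4 = 1; sign now -1
(109/95) = (14/95)   [reduce mod 95]
14 = 2^1·7; (2/95) = +1 since 95 mod 8 = 7, so (14/95) = (+1)^1·(7/95); sign now -1
reciprocity: (7/95) = -1·(95/7) since 7 mod 4 = 3, 95 mod 4 = 3; sign now +1
(95/7) = (4/7)   [reduce mod 7]
4 = 2^2·1; (2/7) = +1 since 7 mod 8 = 7, so (4/7) = (+1)^2·(1/7); sign now +1
(1/7) = 1; final value = sign = +1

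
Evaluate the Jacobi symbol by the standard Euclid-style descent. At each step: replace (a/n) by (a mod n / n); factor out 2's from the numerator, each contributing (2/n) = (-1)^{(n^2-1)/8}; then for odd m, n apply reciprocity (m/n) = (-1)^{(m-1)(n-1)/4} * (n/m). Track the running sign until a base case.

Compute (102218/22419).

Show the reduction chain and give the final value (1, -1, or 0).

(102218/22419): 102218 mod 22419 = 12542, so (102218/22419) = (12542/22419)
factor out 2^1: 12542 = 2^1·6271; with 22419 mod 8 = 3, (2/22419) = -1; sign now -1; continue with (6271/22419)
flip (6271/22419) -> (22419/6271): both odd, 6271 mod 4 = 3, 22419 mod 4 = 3, so the flip contributes -1; sign now +1
(22419/6271): 22419 mod 6271 = 3606, so (22419/6271) = (3606/6271)
factor out 2^1: 3606 = 2^1·1803; with 6271 mod 8 = 7, (2/6271) = +1; sign now +1; continue with (1803/6271)
flip (1803/6271) -> (6271/1803): both odd, 1803 mod 4 = 3, 6271 mod 4 = 3, so the flip contributes -1; sign now -1
(6271/1803): 6271 mod 1803 = 862, so (6271/1803) = (862/1803)
factor out 2^1: 862 = 2^1·431; with 1803 mod 8 = 3, (2/1803) = -1; sign now +1; continue with (431/1803)
flip (431/1803) -> (1803/431): both odd, 431 mod 4 = 3, 1803 mod 4 = 3, so the flip contributes -1; sign now -1
(1803/431): 1803 mod 431 = 79, so (1803/431) = (79/431)
flip (79/431) -> (431/79): both odd, 79 mod 4 = 3, 431 mod 4 = 3, so the flip contributes -1; sign now +1
(431/79): 431 mod 79 = 36, so (431/79) = (36/79)
factor out 2^2: 36 = 2^2·9; with 79 mod 8 = 7, (2/79) = +1; sign now +1; continue with (9/79)
flip (9/79) -> (79/9): both odd, 9 mod 4 = 1, 79 mod 4 = 3, so the flip contributes +1; sign now +1
(79/9): 79 mod 9 = 7, so (79/9) = (7/9)
flip (7/9) -> (9/7): both odd, 7 mod 4 = 3, 9 mod 4 = 1, so the flip contributes +1; sign now +1
(9/7): 9 mod 7 = 2, so (9/7) = (2/7)
factor out 2^1: 2 = 2^1·1; with 7 mod 8 = 7, (2/7) = +1; sign now +1; continue with (1/7)
reached (1/7) = 1, so the symbol is +1

1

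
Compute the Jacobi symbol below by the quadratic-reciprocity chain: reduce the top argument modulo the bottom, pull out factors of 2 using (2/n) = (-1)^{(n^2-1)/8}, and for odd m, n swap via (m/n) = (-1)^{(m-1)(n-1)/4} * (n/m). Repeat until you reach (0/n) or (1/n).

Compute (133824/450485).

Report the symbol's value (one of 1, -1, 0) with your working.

-1

factor out 2^6: 133824 = 2^6·2091; with 450485 mod 8 = 5, (2/450485) = -1; sign now +1; continue with (2091/450485)
flip (2091/450485) -> (450485/2091): both odd, 2091 mod 4 = 3, 450485 mod 4 = 1, so the flip contributes +1; sign now +1
(450485/2091): 450485 mod 2091 = 920, so (450485/2091) = (920/2091)
factor out 2^3: 920 = 2^3·115; with 2091 mod 8 = 3, (2/2091) = -1; sign now -1; continue with (115/2091)
flip (115/2091) -> (2091/115): both odd, 115 mod 4 = 3, 2091 mod 4 = 3, so the flip contributes -1; sign now +1
(2091/115): 2091 mod 115 = 21, so (2091/115) = (21/115)
flip (21/115) -> (115/21): both odd, 21 mod 4 = 1, 115 mod 4 = 3, so the flip contributes +1; sign now +1
(115/21): 115 mod 21 = 10, so (115/21) = (10/21)
factor out 2^1: 10 = 2^1·5; with 21 mod 8 = 5, (2/21) = -1; sign now -1; continue with (5/21)
flip (5/21) -> (21/5): both odd, 5 mod 4 = 1, 21 mod 4 = 1, so the flip contributes +1; sign now -1
(21/5): 21 mod 5 = 1, so (21/5) = (1/5)
reached (1/5) = 1, so the symbol is -1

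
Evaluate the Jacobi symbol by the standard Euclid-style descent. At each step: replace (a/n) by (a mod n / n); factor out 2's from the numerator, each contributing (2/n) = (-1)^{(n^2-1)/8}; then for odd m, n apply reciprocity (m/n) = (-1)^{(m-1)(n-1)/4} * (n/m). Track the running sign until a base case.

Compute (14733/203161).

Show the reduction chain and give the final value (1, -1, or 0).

reciprocity: (14733/203161) = +1·(203161/14733) since 14733 mod 4 = 1, 203161 mod 4 = 1; sign now +1
(203161/14733) = (11632/14733)   [reduce mod 14733]
11632 = 2^4·727; (2/14733) = -1 since 14733 mod 8 = 5, so (11632/14733) = (-1)^4·(727/14733); sign now +1
reciprocity: (727/14733) = +1·(14733/727) since 727 mod 4 = 3, 14733 mod 4 = 1; sign now +1
(14733/727) = (193/727)   [reduce mod 727]
reciprocity: (193/727) = +1·(727/193) since 193 mod 4 = 1, 727 mod 4 = 3; sign now +1
(727/193) = (148/193)   [reduce mod 193]
148 = 2^2·37; (2/193) = +1 since 193 mod 8 = 1, so (148/193) = (+1)^2·(37/193); sign now +1
reciprocity: (37/193) = +1·(193/37) since 37 mod 4 = 1, 193 mod 4 = 1; sign now +1
(193/37) = (8/37)   [reduce mod 37]
8 = 2^3·1; (2/37) = -1 since 37 mod 8 = 5, so (8/37) = (-1)^3·(1/37); sign now -1
(1/37) = 1; final value = sign = -1

-1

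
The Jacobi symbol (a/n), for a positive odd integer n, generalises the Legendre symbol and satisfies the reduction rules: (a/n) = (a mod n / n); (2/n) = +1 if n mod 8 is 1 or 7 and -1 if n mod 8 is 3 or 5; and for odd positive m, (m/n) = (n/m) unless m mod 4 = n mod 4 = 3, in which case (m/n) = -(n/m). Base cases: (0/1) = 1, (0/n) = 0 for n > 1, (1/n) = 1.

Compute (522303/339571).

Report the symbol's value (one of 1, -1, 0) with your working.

(522303/339571): 522303 mod 339571 = 182732, so (522303/339571) = (182732/339571)
factor out 2^2: 182732 = 2^2·45683; with 339571 mod 8 = 3, (2/339571) = -1; sign now +1; continue with (45683/339571)
flip (45683/339571) -> (339571/45683): both odd, 45683 mod 4 = 3, 339571 mod 4 = 3, so the flip contributes -1; sign now -1
(339571/45683): 339571 mod 45683 = 19790, so (339571/45683) = (19790/45683)
factor out 2^1: 19790 = 2^1·9895; with 45683 mod 8 = 3, (2/45683) = -1; sign now +1; continue with (9895/45683)
flip (9895/45683) -> (45683/9895): both odd, 9895 mod 4 = 3, 45683 mod 4 = 3, so the flip contributes -1; sign now -1
(45683/9895): 45683 mod 9895 = 6103, so (45683/9895) = (6103/9895)
flip (6103/9895) -> (9895/6103): both odd, 6103 mod 4 = 3, 9895 mod 4 = 3, so the flip contributes -1; sign now +1
(9895/6103): 9895 mod 6103 = 3792, so (9895/6103) = (3792/6103)
factor out 2^4: 3792 = 2^4·237; with 6103 mod 8 = 7, (2/6103) = +1; sign now +1; continue with (237/6103)
flip (237/6103) -> (6103/237): both odd, 237 mod 4 = 1, 6103 mod 4 = 3, so the flip contributes +1; sign now +1
(6103/237): 6103 mod 237 = 178, so (6103/237) = (178/237)
factor out 2^1: 178 = 2^1·89; with 237 mod 8 = 5, (2/237) = -1; sign now -1; continue with (89/237)
flip (89/237) -> (237/89): both odd, 89 mod 4 = 1, 237 mod 4 = 1, so the flip contributes +1; sign now -1
(237/89): 237 mod 89 = 59, so (237/89) = (59/89)
flip (59/89) -> (89/59): both odd, 59 mod 4 = 3, 89 mod 4 = 1, so the flip contributes +1; sign now -1
(89/59): 89 mod 59 = 30, so (89/59) = (30/59)
factor out 2^1: 30 = 2^1·15; with 59 mod 8 = 3, (2/59) = -1; sign now +1; continue with (15/59)
flip (15/59) -> (59/15): both odd, 15 mod 4 = 3, 59 mod 4 = 3, so the flip contributes -1; sign now -1
(59/15): 59 mod 15 = 14, so (59/15) = (14/15)
factor out 2^1: 14 = 2^1·7; with 15 mod 8 = 7, (2/15) = +1; sign now -1; continue with (7/15)
flip (7/15) -> (15/7): both odd, 7 mod 4 = 3, 15 mod 4 = 3, so the flip contributes -1; sign now +1
(15/7): 15 mod 7 = 1, so (15/7) = (1/7)
reached (1/7) = 1, so the symbol is +1

1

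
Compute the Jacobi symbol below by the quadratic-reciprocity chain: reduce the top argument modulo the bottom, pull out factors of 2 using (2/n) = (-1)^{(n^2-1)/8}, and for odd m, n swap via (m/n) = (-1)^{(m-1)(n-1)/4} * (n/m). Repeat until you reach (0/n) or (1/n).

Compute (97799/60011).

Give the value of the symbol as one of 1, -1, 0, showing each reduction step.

1

(97799/60011) = (37788/60011)   [reduce mod 60011]
37788 = 2^2·9447; (2/60011) = -1 since 60011 mod 8 = 3, so (37788/60011) = (-1)^2·(9447/60011); sign now +1
reciprocity: (9447/60011) = -1·(60011/9447) since 9447 mod 4 = 3, 60011 mod 4 = 3; sign now -1
(60011/9447) = (3329/9447)   [reduce mod 9447]
reciprocity: (3329/9447) = +1·(9447/3329) since 3329 mod 4 = 1, 9447 mod 4 = 3; sign now -1
(9447/3329) = (2789/3329)   [reduce mod 3329]
reciprocity: (2789/3329) = +1·(3329/2789) since 2789 mod 4 = 1, 3329 mod 4 = 1; sign now -1
(3329/2789) = (540/2789)   [reduce mod 2789]
540 = 2^2·135; (2/2789) = -1 since 2789 mod 8 = 5, so (540/2789) = (-1)^2·(135/2789); sign now -1
reciprocity: (135/2789) = +1·(2789/135) since 135 mod 4 = 3, 2789 mod 4 = 1; sign now -1
(2789/135) = (89/135)   [reduce mod 135]
reciprocity: (89/135) = +1·(135/89) since 89 mod 4 = 1, 135 mod 4 = 3; sign now -1
(135/89) = (46/89)   [reduce mod 89]
46 = 2^1·23; (2/89) = +1 since 89 mod 8 = 1, so (46/89) = (+1)^1·(23/89); sign now -1
reciprocity: (23/89) = +1·(89/23) since 23 mod 4 = 3, 89 mod 4 = 1; sign now -1
(89/23) = (20/23)   [reduce mod 23]
20 = 2^2·5; (2/23) = +1 since 23 mod 8 = 7, so (20/23) = (+1)^2·(5/23); sign now -1
reciprocity: (5/23) = +1·(23/5) since 5 mod 4 = 1, 23 mod 4 = 3; sign now -1
(23/5) = (3/5)   [reduce mod 5]
reciprocity: (3/5) = +1·(5/3) since 3 mod 4 = 3, 5 mod 4 = 1; sign now -1
(5/3) = (2/3)   [reduce mod 3]
2 = 2^1·1; (2/3) = -1 since 3 mod 8 = 3, so (2/3) = (-1)^1·(1/3); sign now +1
(1/3) = 1; final value = sign = +1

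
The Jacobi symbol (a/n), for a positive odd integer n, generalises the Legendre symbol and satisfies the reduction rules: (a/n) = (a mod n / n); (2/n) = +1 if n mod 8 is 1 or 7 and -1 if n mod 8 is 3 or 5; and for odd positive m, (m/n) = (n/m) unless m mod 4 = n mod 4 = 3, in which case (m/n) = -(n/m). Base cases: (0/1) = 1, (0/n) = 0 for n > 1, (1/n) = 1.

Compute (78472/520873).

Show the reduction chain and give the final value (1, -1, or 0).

78472 = 2^3·9809; (2/520873) = +1 since 520873 mod 8 = 1, so (78472/520873) = (+1)^3·(9809/520873); sign now +1
reciprocity: (9809/520873) = +1·(520873/9809) since 9809 mod 4 = 1, 520873 mod 4 = 1; sign now +1
(520873/9809) = (996/9809)   [reduce mod 9809]
996 = 2^2·249; (2/9809) = +1 since 9809 mod 8 = 1, so (996/9809) = (+1)^2·(249/9809); sign now +1
reciprocity: (249/9809) = +1·(9809/249) since 249 mod 4 = 1, 9809 mod 4 = 1; sign now +1
(9809/249) = (98/249)   [reduce mod 249]
98 = 2^1·49; (2/249) = +1 since 249 mod 8 = 1, so (98/249) = (+1)^1·(49/249); sign now +1
reciprocity: (49/249) = +1·(249/49) since 49 mod 4 = 1, 249 mod 4 = 1; sign now +1
(249/49) = (4/49)   [reduce mod 49]
4 = 2^2·1; (2/49) = +1 since 49 mod 8 = 1, so (4/49) = (+1)^2·(1/49); sign now +1
(1/49) = 1; final value = sign = +1

1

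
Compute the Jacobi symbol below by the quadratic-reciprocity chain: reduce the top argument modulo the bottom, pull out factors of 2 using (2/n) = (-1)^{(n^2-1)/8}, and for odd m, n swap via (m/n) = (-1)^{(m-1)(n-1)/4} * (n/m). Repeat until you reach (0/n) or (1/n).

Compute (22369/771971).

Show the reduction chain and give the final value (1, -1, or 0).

1

flip (22369/771971) -> (771971/22369): both odd, 22369 mod 4 = 1, 771971 mod 4 = 3, so the flip contributes +1; sign now +1
(771971/22369): 771971 mod 22369 = 11425, so (771971/22369) = (11425/22369)
flip (11425/22369) -> (22369/11425): both odd, 11425 mod 4 = 1, 22369 mod 4 = 1, so the flip contributes +1; sign now +1
(22369/11425): 22369 mod 11425 = 10944, so (22369/11425) = (10944/11425)
factor out 2^6: 10944 = 2^6·171; with 11425 mod 8 = 1, (2/11425) = +1; sign now +1; continue with (171/11425)
flip (171/11425) -> (11425/171): both odd, 171 mod 4 = 3, 11425 mod 4 = 1, so the flip contributes +1; sign now +1
(11425/171): 11425 mod 171 = 139, so (11425/171) = (139/171)
flip (139/171) -> (171/139): both odd, 139 mod 4 = 3, 171 mod 4 = 3, so the flip contributes -1; sign now -1
(171/139): 171 mod 139 = 32, so (171/139) = (32/139)
factor out 2^5: 32 = 2^5·1; with 139 mod 8 = 3, (2/139) = -1; sign now +1; continue with (1/139)
reached (1/139) = 1, so the symbol is +1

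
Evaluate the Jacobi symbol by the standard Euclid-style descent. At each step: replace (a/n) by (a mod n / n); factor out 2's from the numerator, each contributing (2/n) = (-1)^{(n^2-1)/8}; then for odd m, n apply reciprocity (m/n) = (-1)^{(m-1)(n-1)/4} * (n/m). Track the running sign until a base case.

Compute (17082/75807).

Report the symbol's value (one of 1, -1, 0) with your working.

0

17082 = 2^1·8541; (2/75807) = +1 since 75807 mod 8 = 7, so (17082/75807) = (+1)^1·(8541/75807); sign now +1
reciprocity: (8541/75807) = +1·(75807/8541) since 8541 mod 4 = 1, 75807 mod 4 = 3; sign now +1
(75807/8541) = (7479/8541)   [reduce mod 8541]
reciprocity: (7479/8541) = +1·(8541/7479) since 7479 mod 4 = 3, 8541 mod 4 = 1; sign now +1
(8541/7479) = (1062/7479)   [reduce mod 7479]
1062 = 2^1·531; (2/7479) = +1 since 7479 mod 8 = 7, so (1062/7479) = (+1)^1·(531/7479); sign now +1
reciprocity: (531/7479) = -1·(7479/531) since 531 mod 4 = 3, 7479 mod 4 = 3; sign now -1
(7479/531) = (45/531)   [reduce mod 531]
reciprocity: (45/531) = +1·(531/45) since 45 mod 4 = 1, 531 mod 4 = 3; sign now -1
(531/45) = (36/45)   [reduce mod 45]
36 = 2^2·9; (2/45) = -1 since 45 mod 8 = 5, so (36/45) = (-1)^2·(9/45); sign now -1
reciprocity: (9/45) = +1·(45/9) since 9 mod 4 = 1, 45 mod 4 = 1; sign now -1
(45/9) = (0/9)   [reduce mod 9]
(0/9) = 0   [gcd(a, n) > 1]; final value = 0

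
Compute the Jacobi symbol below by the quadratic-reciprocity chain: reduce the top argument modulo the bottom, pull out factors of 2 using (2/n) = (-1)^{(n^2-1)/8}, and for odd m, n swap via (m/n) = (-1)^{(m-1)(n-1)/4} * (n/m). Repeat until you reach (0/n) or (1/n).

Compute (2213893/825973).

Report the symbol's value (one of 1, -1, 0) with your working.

(2213893/825973) = (561947/825973)   [reduce mod 825973]
reciprocity: (561947/825973) = +1·(825973/561947) since 561947 mod 4 = 3, 825973 mod 4 = 1; sign now +1
(825973/561947) = (264026/561947)   [reduce mod 561947]
264026 = 2^1·132013; (2/561947) = -1 since 561947 mod 8 = 3, so (264026/561947) = (-1)^1·(132013/561947); sign now -1
reciprocity: (132013/561947) = +1·(561947/132013) since 132013 mod 4 = 1, 561947 mod 4 = 3; sign now -1
(561947/132013) = (33895/132013)   [reduce mod 132013]
reciprocity: (33895/132013) = +1·(132013/33895) since 33895 mod 4 = 3, 132013 mod 4 = 1; sign now -1
(132013/33895) = (30328/33895)   [reduce mod 33895]
30328 = 2^3·3791; (2/33895) = +1 since 33895 mod 8 = 7, so (30328/33895) = (+1)^3·(3791/33895); sign now -1
reciprocity: (3791/33895) = -1·(33895/3791) since 3791 mod 4 = 3, 33895 mod 4 = 3; sign now +1
(33895/3791) = (3567/3791)   [reduce mod 3791]
reciprocity: (3567/3791) = -1·(3791/3567) since 3567 mod 4 = 3, 3791 mod 4 = 3; sign now -1
(3791/3567) = (224/3567)   [reduce mod 3567]
224 = 2^5·7; (2/3567) = +1 since 3567 mod 8 = 7, so (224/3567) = (+1)^5·(7/3567); sign now -1
reciprocity: (7/3567) = -1·(3567/7) since 7 mod 4 = 3, 3567 mod 4 = 3; sign now +1
(3567/7) = (4/7)   [reduce mod 7]
4 = 2^2·1; (2/7) = +1 since 7 mod 8 = 7, so (4/7) = (+1)^2·(1/7); sign now +1
(1/7) = 1; final value = sign = +1

1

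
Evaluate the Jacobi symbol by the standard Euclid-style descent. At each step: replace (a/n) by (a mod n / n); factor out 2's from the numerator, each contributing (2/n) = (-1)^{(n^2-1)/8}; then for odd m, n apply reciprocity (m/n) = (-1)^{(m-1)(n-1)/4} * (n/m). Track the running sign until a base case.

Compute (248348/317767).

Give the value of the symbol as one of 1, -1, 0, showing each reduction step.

0

248348 = 2^2·62087; (2/317767) = +1 since 317767 mod 8 = 7, so (248348/317767) = (+1)^2·(62087/317767); sign now +1
reciprocity: (62087/317767) = -1·(317767/62087) since 62087 mod 4 = 3, 317767 mod 4 = 3; sign now -1
(317767/62087) = (7332/62087)   [reduce mod 62087]
7332 = 2^2·1833; (2/62087) = +1 since 62087 mod 8 = 7, so (7332/62087) = (+1)^2·(1833/62087); sign now -1
reciprocity: (1833/62087) = +1·(62087/1833) since 1833 mod 4 = 1, 62087 mod 4 = 3; sign now -1
(62087/1833) = (1598/1833)   [reduce mod 1833]
1598 = 2^1·799; (2/1833) = +1 since 1833 mod 8 = 1, so (1598/1833) = (+1)^1·(799/1833); sign now -1
reciprocity: (799/1833) = +1·(1833/799) since 799 mod 4 = 3, 1833 mod 4 = 1; sign now -1
(1833/799) = (235/799)   [reduce mod 799]
reciprocity: (235/799) = -1·(799/235) since 235 mod 4 = 3, 799 mod 4 = 3; sign now +1
(799/235) = (94/235)   [reduce mod 235]
94 = 2^1·47; (2/235) = -1 since 235 mod 8 = 3, so (94/235) = (-1)^1·(47/235); sign now -1
reciprocity: (47/235) = -1·(235/47) since 47 mod 4 = 3, 235 mod 4 = 3; sign now +1
(235/47) = (0/47)   [reduce mod 47]
(0/47) = 0   [gcd(a, n) > 1]; final value = 0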